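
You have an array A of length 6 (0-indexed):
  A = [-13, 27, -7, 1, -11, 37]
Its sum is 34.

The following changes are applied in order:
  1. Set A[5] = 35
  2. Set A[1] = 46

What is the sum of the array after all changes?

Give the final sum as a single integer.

Initial sum: 34
Change 1: A[5] 37 -> 35, delta = -2, sum = 32
Change 2: A[1] 27 -> 46, delta = 19, sum = 51

Answer: 51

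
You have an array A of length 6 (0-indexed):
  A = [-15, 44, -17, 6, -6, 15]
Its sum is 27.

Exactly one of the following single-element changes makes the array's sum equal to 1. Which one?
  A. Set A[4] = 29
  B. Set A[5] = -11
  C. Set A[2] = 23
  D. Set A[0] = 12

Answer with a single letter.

Answer: B

Derivation:
Option A: A[4] -6->29, delta=35, new_sum=27+(35)=62
Option B: A[5] 15->-11, delta=-26, new_sum=27+(-26)=1 <-- matches target
Option C: A[2] -17->23, delta=40, new_sum=27+(40)=67
Option D: A[0] -15->12, delta=27, new_sum=27+(27)=54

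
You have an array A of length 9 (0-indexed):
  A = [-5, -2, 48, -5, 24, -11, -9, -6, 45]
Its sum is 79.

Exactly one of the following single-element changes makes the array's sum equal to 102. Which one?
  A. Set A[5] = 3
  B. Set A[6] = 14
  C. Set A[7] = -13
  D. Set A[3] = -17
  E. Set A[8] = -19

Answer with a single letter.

Option A: A[5] -11->3, delta=14, new_sum=79+(14)=93
Option B: A[6] -9->14, delta=23, new_sum=79+(23)=102 <-- matches target
Option C: A[7] -6->-13, delta=-7, new_sum=79+(-7)=72
Option D: A[3] -5->-17, delta=-12, new_sum=79+(-12)=67
Option E: A[8] 45->-19, delta=-64, new_sum=79+(-64)=15

Answer: B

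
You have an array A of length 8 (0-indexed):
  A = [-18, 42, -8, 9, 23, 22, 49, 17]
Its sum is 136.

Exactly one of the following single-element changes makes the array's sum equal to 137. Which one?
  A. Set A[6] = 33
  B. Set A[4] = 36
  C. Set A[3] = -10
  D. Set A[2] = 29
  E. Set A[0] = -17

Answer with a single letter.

Option A: A[6] 49->33, delta=-16, new_sum=136+(-16)=120
Option B: A[4] 23->36, delta=13, new_sum=136+(13)=149
Option C: A[3] 9->-10, delta=-19, new_sum=136+(-19)=117
Option D: A[2] -8->29, delta=37, new_sum=136+(37)=173
Option E: A[0] -18->-17, delta=1, new_sum=136+(1)=137 <-- matches target

Answer: E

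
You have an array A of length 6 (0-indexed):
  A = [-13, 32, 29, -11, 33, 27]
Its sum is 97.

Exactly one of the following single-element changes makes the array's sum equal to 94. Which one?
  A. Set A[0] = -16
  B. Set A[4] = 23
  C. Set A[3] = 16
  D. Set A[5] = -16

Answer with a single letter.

Option A: A[0] -13->-16, delta=-3, new_sum=97+(-3)=94 <-- matches target
Option B: A[4] 33->23, delta=-10, new_sum=97+(-10)=87
Option C: A[3] -11->16, delta=27, new_sum=97+(27)=124
Option D: A[5] 27->-16, delta=-43, new_sum=97+(-43)=54

Answer: A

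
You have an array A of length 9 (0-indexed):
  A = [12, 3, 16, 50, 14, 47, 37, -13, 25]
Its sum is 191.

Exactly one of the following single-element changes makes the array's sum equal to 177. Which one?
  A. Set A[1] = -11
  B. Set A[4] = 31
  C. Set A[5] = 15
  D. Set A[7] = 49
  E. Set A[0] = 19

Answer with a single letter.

Answer: A

Derivation:
Option A: A[1] 3->-11, delta=-14, new_sum=191+(-14)=177 <-- matches target
Option B: A[4] 14->31, delta=17, new_sum=191+(17)=208
Option C: A[5] 47->15, delta=-32, new_sum=191+(-32)=159
Option D: A[7] -13->49, delta=62, new_sum=191+(62)=253
Option E: A[0] 12->19, delta=7, new_sum=191+(7)=198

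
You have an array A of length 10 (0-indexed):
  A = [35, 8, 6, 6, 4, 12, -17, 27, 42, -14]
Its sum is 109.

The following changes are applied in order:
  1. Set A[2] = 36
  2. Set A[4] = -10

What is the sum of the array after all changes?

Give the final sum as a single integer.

Initial sum: 109
Change 1: A[2] 6 -> 36, delta = 30, sum = 139
Change 2: A[4] 4 -> -10, delta = -14, sum = 125

Answer: 125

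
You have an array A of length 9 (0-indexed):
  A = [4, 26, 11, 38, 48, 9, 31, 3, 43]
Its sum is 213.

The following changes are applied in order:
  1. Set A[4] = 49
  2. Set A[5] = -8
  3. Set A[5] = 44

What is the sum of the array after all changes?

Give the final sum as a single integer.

Answer: 249

Derivation:
Initial sum: 213
Change 1: A[4] 48 -> 49, delta = 1, sum = 214
Change 2: A[5] 9 -> -8, delta = -17, sum = 197
Change 3: A[5] -8 -> 44, delta = 52, sum = 249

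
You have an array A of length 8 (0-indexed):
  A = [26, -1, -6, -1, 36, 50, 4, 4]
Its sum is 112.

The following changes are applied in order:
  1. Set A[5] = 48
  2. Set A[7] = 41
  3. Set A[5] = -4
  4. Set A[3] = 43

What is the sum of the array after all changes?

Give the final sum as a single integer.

Answer: 139

Derivation:
Initial sum: 112
Change 1: A[5] 50 -> 48, delta = -2, sum = 110
Change 2: A[7] 4 -> 41, delta = 37, sum = 147
Change 3: A[5] 48 -> -4, delta = -52, sum = 95
Change 4: A[3] -1 -> 43, delta = 44, sum = 139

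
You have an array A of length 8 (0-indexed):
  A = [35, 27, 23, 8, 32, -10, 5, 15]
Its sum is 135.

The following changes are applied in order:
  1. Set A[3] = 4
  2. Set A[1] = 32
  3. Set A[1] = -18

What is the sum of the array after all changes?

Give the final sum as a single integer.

Initial sum: 135
Change 1: A[3] 8 -> 4, delta = -4, sum = 131
Change 2: A[1] 27 -> 32, delta = 5, sum = 136
Change 3: A[1] 32 -> -18, delta = -50, sum = 86

Answer: 86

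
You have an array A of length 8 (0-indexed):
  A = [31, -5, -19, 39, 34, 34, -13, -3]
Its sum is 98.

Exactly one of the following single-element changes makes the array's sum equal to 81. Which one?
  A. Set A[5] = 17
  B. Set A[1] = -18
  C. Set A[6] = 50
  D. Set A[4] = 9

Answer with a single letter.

Answer: A

Derivation:
Option A: A[5] 34->17, delta=-17, new_sum=98+(-17)=81 <-- matches target
Option B: A[1] -5->-18, delta=-13, new_sum=98+(-13)=85
Option C: A[6] -13->50, delta=63, new_sum=98+(63)=161
Option D: A[4] 34->9, delta=-25, new_sum=98+(-25)=73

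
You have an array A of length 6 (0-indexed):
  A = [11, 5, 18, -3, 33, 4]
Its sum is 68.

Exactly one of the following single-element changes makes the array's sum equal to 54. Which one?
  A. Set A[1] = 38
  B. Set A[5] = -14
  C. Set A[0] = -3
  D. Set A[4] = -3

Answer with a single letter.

Answer: C

Derivation:
Option A: A[1] 5->38, delta=33, new_sum=68+(33)=101
Option B: A[5] 4->-14, delta=-18, new_sum=68+(-18)=50
Option C: A[0] 11->-3, delta=-14, new_sum=68+(-14)=54 <-- matches target
Option D: A[4] 33->-3, delta=-36, new_sum=68+(-36)=32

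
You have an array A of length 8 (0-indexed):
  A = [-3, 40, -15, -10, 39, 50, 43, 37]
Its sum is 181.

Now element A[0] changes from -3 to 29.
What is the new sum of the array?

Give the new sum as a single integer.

Answer: 213

Derivation:
Old value at index 0: -3
New value at index 0: 29
Delta = 29 - -3 = 32
New sum = old_sum + delta = 181 + (32) = 213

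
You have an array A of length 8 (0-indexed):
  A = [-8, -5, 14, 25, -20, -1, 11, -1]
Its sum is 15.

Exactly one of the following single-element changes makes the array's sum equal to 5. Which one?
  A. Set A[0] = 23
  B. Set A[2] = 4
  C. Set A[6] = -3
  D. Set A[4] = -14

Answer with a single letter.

Option A: A[0] -8->23, delta=31, new_sum=15+(31)=46
Option B: A[2] 14->4, delta=-10, new_sum=15+(-10)=5 <-- matches target
Option C: A[6] 11->-3, delta=-14, new_sum=15+(-14)=1
Option D: A[4] -20->-14, delta=6, new_sum=15+(6)=21

Answer: B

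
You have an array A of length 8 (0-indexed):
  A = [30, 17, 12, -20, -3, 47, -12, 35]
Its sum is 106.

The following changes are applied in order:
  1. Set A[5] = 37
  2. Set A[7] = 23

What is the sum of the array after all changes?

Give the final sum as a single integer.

Initial sum: 106
Change 1: A[5] 47 -> 37, delta = -10, sum = 96
Change 2: A[7] 35 -> 23, delta = -12, sum = 84

Answer: 84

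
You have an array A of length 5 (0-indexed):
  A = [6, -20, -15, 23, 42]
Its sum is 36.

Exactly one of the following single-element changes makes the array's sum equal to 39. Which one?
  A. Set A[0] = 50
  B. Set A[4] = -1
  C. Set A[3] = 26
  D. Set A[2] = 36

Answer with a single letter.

Option A: A[0] 6->50, delta=44, new_sum=36+(44)=80
Option B: A[4] 42->-1, delta=-43, new_sum=36+(-43)=-7
Option C: A[3] 23->26, delta=3, new_sum=36+(3)=39 <-- matches target
Option D: A[2] -15->36, delta=51, new_sum=36+(51)=87

Answer: C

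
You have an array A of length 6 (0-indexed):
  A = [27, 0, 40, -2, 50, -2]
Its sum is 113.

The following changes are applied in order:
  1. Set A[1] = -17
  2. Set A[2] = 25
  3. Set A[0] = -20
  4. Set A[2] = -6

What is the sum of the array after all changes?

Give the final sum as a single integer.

Answer: 3

Derivation:
Initial sum: 113
Change 1: A[1] 0 -> -17, delta = -17, sum = 96
Change 2: A[2] 40 -> 25, delta = -15, sum = 81
Change 3: A[0] 27 -> -20, delta = -47, sum = 34
Change 4: A[2] 25 -> -6, delta = -31, sum = 3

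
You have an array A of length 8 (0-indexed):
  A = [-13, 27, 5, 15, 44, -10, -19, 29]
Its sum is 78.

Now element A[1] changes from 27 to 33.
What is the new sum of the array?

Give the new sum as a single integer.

Old value at index 1: 27
New value at index 1: 33
Delta = 33 - 27 = 6
New sum = old_sum + delta = 78 + (6) = 84

Answer: 84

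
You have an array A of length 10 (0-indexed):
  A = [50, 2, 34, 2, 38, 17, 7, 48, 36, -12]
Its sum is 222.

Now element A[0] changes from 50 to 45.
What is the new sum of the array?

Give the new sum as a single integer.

Answer: 217

Derivation:
Old value at index 0: 50
New value at index 0: 45
Delta = 45 - 50 = -5
New sum = old_sum + delta = 222 + (-5) = 217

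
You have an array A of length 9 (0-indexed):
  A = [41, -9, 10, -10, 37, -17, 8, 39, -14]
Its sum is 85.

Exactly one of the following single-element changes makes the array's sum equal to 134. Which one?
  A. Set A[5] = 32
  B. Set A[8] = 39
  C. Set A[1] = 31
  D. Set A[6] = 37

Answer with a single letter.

Option A: A[5] -17->32, delta=49, new_sum=85+(49)=134 <-- matches target
Option B: A[8] -14->39, delta=53, new_sum=85+(53)=138
Option C: A[1] -9->31, delta=40, new_sum=85+(40)=125
Option D: A[6] 8->37, delta=29, new_sum=85+(29)=114

Answer: A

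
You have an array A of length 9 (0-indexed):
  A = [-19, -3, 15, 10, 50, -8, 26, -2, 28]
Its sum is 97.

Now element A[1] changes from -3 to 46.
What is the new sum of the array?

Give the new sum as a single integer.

Old value at index 1: -3
New value at index 1: 46
Delta = 46 - -3 = 49
New sum = old_sum + delta = 97 + (49) = 146

Answer: 146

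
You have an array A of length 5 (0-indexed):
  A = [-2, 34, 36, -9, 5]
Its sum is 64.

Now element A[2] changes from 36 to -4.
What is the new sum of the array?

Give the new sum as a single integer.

Answer: 24

Derivation:
Old value at index 2: 36
New value at index 2: -4
Delta = -4 - 36 = -40
New sum = old_sum + delta = 64 + (-40) = 24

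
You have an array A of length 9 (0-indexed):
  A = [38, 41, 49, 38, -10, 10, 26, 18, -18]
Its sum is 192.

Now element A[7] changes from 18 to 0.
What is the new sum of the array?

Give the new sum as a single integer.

Answer: 174

Derivation:
Old value at index 7: 18
New value at index 7: 0
Delta = 0 - 18 = -18
New sum = old_sum + delta = 192 + (-18) = 174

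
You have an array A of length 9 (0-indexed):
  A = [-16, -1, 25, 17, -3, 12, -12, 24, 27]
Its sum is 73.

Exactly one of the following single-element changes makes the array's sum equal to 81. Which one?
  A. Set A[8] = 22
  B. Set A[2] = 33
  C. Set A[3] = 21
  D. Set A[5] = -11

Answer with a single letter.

Answer: B

Derivation:
Option A: A[8] 27->22, delta=-5, new_sum=73+(-5)=68
Option B: A[2] 25->33, delta=8, new_sum=73+(8)=81 <-- matches target
Option C: A[3] 17->21, delta=4, new_sum=73+(4)=77
Option D: A[5] 12->-11, delta=-23, new_sum=73+(-23)=50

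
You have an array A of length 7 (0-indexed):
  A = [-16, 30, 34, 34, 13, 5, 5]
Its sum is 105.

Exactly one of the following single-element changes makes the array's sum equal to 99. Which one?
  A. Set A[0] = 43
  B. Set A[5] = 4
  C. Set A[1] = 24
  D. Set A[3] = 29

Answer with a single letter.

Option A: A[0] -16->43, delta=59, new_sum=105+(59)=164
Option B: A[5] 5->4, delta=-1, new_sum=105+(-1)=104
Option C: A[1] 30->24, delta=-6, new_sum=105+(-6)=99 <-- matches target
Option D: A[3] 34->29, delta=-5, new_sum=105+(-5)=100

Answer: C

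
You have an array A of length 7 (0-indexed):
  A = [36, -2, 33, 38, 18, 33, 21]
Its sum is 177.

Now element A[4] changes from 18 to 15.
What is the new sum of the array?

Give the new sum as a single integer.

Old value at index 4: 18
New value at index 4: 15
Delta = 15 - 18 = -3
New sum = old_sum + delta = 177 + (-3) = 174

Answer: 174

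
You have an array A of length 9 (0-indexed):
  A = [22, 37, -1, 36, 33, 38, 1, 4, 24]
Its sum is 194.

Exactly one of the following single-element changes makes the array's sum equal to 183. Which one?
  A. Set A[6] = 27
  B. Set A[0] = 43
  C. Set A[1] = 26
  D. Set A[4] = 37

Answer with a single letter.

Option A: A[6] 1->27, delta=26, new_sum=194+(26)=220
Option B: A[0] 22->43, delta=21, new_sum=194+(21)=215
Option C: A[1] 37->26, delta=-11, new_sum=194+(-11)=183 <-- matches target
Option D: A[4] 33->37, delta=4, new_sum=194+(4)=198

Answer: C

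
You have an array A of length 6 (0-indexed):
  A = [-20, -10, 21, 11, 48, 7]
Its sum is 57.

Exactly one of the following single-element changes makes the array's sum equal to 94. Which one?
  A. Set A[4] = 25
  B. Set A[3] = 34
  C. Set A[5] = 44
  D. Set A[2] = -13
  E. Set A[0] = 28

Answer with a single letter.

Answer: C

Derivation:
Option A: A[4] 48->25, delta=-23, new_sum=57+(-23)=34
Option B: A[3] 11->34, delta=23, new_sum=57+(23)=80
Option C: A[5] 7->44, delta=37, new_sum=57+(37)=94 <-- matches target
Option D: A[2] 21->-13, delta=-34, new_sum=57+(-34)=23
Option E: A[0] -20->28, delta=48, new_sum=57+(48)=105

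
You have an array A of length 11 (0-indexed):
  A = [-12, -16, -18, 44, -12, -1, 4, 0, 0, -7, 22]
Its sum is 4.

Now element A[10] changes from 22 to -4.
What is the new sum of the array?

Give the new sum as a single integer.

Old value at index 10: 22
New value at index 10: -4
Delta = -4 - 22 = -26
New sum = old_sum + delta = 4 + (-26) = -22

Answer: -22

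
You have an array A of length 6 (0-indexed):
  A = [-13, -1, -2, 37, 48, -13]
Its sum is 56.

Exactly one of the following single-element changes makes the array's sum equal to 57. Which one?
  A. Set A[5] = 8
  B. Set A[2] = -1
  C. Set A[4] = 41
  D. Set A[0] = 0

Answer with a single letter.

Option A: A[5] -13->8, delta=21, new_sum=56+(21)=77
Option B: A[2] -2->-1, delta=1, new_sum=56+(1)=57 <-- matches target
Option C: A[4] 48->41, delta=-7, new_sum=56+(-7)=49
Option D: A[0] -13->0, delta=13, new_sum=56+(13)=69

Answer: B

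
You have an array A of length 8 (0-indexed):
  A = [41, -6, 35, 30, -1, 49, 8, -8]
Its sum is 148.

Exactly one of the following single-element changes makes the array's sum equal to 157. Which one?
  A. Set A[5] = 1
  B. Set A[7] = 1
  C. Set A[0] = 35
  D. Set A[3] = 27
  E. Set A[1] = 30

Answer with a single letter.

Answer: B

Derivation:
Option A: A[5] 49->1, delta=-48, new_sum=148+(-48)=100
Option B: A[7] -8->1, delta=9, new_sum=148+(9)=157 <-- matches target
Option C: A[0] 41->35, delta=-6, new_sum=148+(-6)=142
Option D: A[3] 30->27, delta=-3, new_sum=148+(-3)=145
Option E: A[1] -6->30, delta=36, new_sum=148+(36)=184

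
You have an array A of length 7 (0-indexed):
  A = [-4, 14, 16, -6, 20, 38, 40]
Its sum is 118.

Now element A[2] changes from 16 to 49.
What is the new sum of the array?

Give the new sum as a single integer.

Answer: 151

Derivation:
Old value at index 2: 16
New value at index 2: 49
Delta = 49 - 16 = 33
New sum = old_sum + delta = 118 + (33) = 151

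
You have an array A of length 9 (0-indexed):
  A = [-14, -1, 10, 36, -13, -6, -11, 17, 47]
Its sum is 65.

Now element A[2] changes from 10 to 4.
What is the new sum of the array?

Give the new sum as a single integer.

Old value at index 2: 10
New value at index 2: 4
Delta = 4 - 10 = -6
New sum = old_sum + delta = 65 + (-6) = 59

Answer: 59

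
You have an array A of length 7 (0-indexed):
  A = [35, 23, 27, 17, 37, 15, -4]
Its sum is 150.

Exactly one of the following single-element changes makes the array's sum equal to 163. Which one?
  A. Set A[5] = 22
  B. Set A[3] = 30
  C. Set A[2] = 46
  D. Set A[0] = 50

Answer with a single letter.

Answer: B

Derivation:
Option A: A[5] 15->22, delta=7, new_sum=150+(7)=157
Option B: A[3] 17->30, delta=13, new_sum=150+(13)=163 <-- matches target
Option C: A[2] 27->46, delta=19, new_sum=150+(19)=169
Option D: A[0] 35->50, delta=15, new_sum=150+(15)=165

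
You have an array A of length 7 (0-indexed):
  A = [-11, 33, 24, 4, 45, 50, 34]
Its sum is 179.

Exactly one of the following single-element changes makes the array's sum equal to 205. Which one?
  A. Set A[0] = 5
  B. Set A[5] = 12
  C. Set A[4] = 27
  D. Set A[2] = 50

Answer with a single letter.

Option A: A[0] -11->5, delta=16, new_sum=179+(16)=195
Option B: A[5] 50->12, delta=-38, new_sum=179+(-38)=141
Option C: A[4] 45->27, delta=-18, new_sum=179+(-18)=161
Option D: A[2] 24->50, delta=26, new_sum=179+(26)=205 <-- matches target

Answer: D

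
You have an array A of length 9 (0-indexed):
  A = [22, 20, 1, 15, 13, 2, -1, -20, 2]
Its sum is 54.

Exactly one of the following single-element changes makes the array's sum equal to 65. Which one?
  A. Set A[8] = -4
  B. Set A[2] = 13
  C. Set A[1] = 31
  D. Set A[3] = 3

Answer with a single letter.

Option A: A[8] 2->-4, delta=-6, new_sum=54+(-6)=48
Option B: A[2] 1->13, delta=12, new_sum=54+(12)=66
Option C: A[1] 20->31, delta=11, new_sum=54+(11)=65 <-- matches target
Option D: A[3] 15->3, delta=-12, new_sum=54+(-12)=42

Answer: C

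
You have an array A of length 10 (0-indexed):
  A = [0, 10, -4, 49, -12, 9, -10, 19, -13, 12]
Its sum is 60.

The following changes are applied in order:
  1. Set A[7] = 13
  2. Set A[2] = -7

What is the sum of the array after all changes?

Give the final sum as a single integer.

Answer: 51

Derivation:
Initial sum: 60
Change 1: A[7] 19 -> 13, delta = -6, sum = 54
Change 2: A[2] -4 -> -7, delta = -3, sum = 51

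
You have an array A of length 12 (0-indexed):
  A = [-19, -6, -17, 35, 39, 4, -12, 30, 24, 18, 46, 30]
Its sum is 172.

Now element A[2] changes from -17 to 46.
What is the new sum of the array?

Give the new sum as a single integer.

Answer: 235

Derivation:
Old value at index 2: -17
New value at index 2: 46
Delta = 46 - -17 = 63
New sum = old_sum + delta = 172 + (63) = 235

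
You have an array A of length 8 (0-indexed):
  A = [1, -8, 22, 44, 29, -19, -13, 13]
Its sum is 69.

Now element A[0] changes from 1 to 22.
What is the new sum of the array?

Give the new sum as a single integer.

Old value at index 0: 1
New value at index 0: 22
Delta = 22 - 1 = 21
New sum = old_sum + delta = 69 + (21) = 90

Answer: 90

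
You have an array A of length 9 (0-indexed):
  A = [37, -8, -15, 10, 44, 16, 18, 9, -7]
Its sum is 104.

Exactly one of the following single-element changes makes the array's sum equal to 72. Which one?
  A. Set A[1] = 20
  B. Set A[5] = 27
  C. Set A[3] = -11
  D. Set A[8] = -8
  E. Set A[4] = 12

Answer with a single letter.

Option A: A[1] -8->20, delta=28, new_sum=104+(28)=132
Option B: A[5] 16->27, delta=11, new_sum=104+(11)=115
Option C: A[3] 10->-11, delta=-21, new_sum=104+(-21)=83
Option D: A[8] -7->-8, delta=-1, new_sum=104+(-1)=103
Option E: A[4] 44->12, delta=-32, new_sum=104+(-32)=72 <-- matches target

Answer: E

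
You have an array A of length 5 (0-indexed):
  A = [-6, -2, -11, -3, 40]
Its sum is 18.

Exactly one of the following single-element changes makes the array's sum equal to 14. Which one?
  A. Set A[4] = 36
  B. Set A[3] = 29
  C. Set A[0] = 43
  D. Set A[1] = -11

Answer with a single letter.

Answer: A

Derivation:
Option A: A[4] 40->36, delta=-4, new_sum=18+(-4)=14 <-- matches target
Option B: A[3] -3->29, delta=32, new_sum=18+(32)=50
Option C: A[0] -6->43, delta=49, new_sum=18+(49)=67
Option D: A[1] -2->-11, delta=-9, new_sum=18+(-9)=9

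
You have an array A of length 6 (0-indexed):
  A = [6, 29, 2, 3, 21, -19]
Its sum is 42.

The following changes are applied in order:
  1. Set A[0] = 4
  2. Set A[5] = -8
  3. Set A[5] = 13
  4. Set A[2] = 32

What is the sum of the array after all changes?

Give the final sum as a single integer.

Answer: 102

Derivation:
Initial sum: 42
Change 1: A[0] 6 -> 4, delta = -2, sum = 40
Change 2: A[5] -19 -> -8, delta = 11, sum = 51
Change 3: A[5] -8 -> 13, delta = 21, sum = 72
Change 4: A[2] 2 -> 32, delta = 30, sum = 102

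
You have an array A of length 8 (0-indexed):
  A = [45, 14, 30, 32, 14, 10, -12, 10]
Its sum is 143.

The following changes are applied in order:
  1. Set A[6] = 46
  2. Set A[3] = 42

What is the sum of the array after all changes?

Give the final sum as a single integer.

Initial sum: 143
Change 1: A[6] -12 -> 46, delta = 58, sum = 201
Change 2: A[3] 32 -> 42, delta = 10, sum = 211

Answer: 211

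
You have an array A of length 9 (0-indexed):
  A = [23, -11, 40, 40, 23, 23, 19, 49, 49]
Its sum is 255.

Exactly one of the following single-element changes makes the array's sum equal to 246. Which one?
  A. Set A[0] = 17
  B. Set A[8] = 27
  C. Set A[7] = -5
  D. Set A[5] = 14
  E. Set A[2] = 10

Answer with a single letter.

Answer: D

Derivation:
Option A: A[0] 23->17, delta=-6, new_sum=255+(-6)=249
Option B: A[8] 49->27, delta=-22, new_sum=255+(-22)=233
Option C: A[7] 49->-5, delta=-54, new_sum=255+(-54)=201
Option D: A[5] 23->14, delta=-9, new_sum=255+(-9)=246 <-- matches target
Option E: A[2] 40->10, delta=-30, new_sum=255+(-30)=225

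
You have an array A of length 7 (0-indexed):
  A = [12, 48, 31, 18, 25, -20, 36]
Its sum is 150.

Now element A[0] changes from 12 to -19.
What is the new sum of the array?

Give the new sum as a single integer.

Old value at index 0: 12
New value at index 0: -19
Delta = -19 - 12 = -31
New sum = old_sum + delta = 150 + (-31) = 119

Answer: 119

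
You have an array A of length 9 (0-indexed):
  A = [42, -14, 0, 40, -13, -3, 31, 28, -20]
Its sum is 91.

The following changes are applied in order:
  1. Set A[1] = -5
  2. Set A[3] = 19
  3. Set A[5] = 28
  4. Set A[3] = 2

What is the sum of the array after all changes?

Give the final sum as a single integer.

Initial sum: 91
Change 1: A[1] -14 -> -5, delta = 9, sum = 100
Change 2: A[3] 40 -> 19, delta = -21, sum = 79
Change 3: A[5] -3 -> 28, delta = 31, sum = 110
Change 4: A[3] 19 -> 2, delta = -17, sum = 93

Answer: 93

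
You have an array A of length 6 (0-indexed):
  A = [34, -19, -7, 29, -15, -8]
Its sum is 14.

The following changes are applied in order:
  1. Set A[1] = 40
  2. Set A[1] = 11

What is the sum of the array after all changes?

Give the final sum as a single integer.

Initial sum: 14
Change 1: A[1] -19 -> 40, delta = 59, sum = 73
Change 2: A[1] 40 -> 11, delta = -29, sum = 44

Answer: 44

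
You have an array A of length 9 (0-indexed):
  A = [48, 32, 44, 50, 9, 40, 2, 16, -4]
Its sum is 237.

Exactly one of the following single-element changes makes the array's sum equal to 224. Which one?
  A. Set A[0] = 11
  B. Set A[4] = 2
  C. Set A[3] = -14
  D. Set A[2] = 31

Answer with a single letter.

Option A: A[0] 48->11, delta=-37, new_sum=237+(-37)=200
Option B: A[4] 9->2, delta=-7, new_sum=237+(-7)=230
Option C: A[3] 50->-14, delta=-64, new_sum=237+(-64)=173
Option D: A[2] 44->31, delta=-13, new_sum=237+(-13)=224 <-- matches target

Answer: D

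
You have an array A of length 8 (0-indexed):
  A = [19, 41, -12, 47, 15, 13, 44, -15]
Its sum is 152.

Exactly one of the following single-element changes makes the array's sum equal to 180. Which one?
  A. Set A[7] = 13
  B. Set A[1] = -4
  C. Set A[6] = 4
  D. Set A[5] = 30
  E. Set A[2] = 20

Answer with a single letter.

Answer: A

Derivation:
Option A: A[7] -15->13, delta=28, new_sum=152+(28)=180 <-- matches target
Option B: A[1] 41->-4, delta=-45, new_sum=152+(-45)=107
Option C: A[6] 44->4, delta=-40, new_sum=152+(-40)=112
Option D: A[5] 13->30, delta=17, new_sum=152+(17)=169
Option E: A[2] -12->20, delta=32, new_sum=152+(32)=184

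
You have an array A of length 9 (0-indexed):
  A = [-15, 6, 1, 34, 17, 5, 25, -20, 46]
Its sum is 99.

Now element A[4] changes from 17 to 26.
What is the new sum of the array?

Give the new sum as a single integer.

Answer: 108

Derivation:
Old value at index 4: 17
New value at index 4: 26
Delta = 26 - 17 = 9
New sum = old_sum + delta = 99 + (9) = 108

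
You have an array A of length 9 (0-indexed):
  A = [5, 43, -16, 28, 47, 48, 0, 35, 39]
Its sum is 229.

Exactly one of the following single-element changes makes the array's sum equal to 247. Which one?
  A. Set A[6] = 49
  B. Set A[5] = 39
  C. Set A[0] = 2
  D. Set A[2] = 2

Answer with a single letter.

Answer: D

Derivation:
Option A: A[6] 0->49, delta=49, new_sum=229+(49)=278
Option B: A[5] 48->39, delta=-9, new_sum=229+(-9)=220
Option C: A[0] 5->2, delta=-3, new_sum=229+(-3)=226
Option D: A[2] -16->2, delta=18, new_sum=229+(18)=247 <-- matches target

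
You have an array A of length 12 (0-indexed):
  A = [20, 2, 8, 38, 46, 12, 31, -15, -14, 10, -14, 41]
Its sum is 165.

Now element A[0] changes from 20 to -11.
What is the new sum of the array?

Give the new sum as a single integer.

Answer: 134

Derivation:
Old value at index 0: 20
New value at index 0: -11
Delta = -11 - 20 = -31
New sum = old_sum + delta = 165 + (-31) = 134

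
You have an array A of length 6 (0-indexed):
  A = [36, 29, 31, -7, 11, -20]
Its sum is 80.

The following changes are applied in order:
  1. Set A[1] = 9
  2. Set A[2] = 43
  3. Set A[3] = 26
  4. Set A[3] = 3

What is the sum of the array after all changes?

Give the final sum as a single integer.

Initial sum: 80
Change 1: A[1] 29 -> 9, delta = -20, sum = 60
Change 2: A[2] 31 -> 43, delta = 12, sum = 72
Change 3: A[3] -7 -> 26, delta = 33, sum = 105
Change 4: A[3] 26 -> 3, delta = -23, sum = 82

Answer: 82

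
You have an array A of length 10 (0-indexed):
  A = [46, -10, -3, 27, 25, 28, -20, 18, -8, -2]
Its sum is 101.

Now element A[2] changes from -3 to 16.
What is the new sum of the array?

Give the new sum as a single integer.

Answer: 120

Derivation:
Old value at index 2: -3
New value at index 2: 16
Delta = 16 - -3 = 19
New sum = old_sum + delta = 101 + (19) = 120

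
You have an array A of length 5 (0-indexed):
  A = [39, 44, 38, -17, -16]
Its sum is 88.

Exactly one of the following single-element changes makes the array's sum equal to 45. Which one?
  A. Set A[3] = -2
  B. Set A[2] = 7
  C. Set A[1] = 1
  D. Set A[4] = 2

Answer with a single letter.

Option A: A[3] -17->-2, delta=15, new_sum=88+(15)=103
Option B: A[2] 38->7, delta=-31, new_sum=88+(-31)=57
Option C: A[1] 44->1, delta=-43, new_sum=88+(-43)=45 <-- matches target
Option D: A[4] -16->2, delta=18, new_sum=88+(18)=106

Answer: C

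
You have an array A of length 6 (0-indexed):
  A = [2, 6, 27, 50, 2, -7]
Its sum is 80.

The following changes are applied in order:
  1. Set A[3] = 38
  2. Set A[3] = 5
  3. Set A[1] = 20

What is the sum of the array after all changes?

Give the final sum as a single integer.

Initial sum: 80
Change 1: A[3] 50 -> 38, delta = -12, sum = 68
Change 2: A[3] 38 -> 5, delta = -33, sum = 35
Change 3: A[1] 6 -> 20, delta = 14, sum = 49

Answer: 49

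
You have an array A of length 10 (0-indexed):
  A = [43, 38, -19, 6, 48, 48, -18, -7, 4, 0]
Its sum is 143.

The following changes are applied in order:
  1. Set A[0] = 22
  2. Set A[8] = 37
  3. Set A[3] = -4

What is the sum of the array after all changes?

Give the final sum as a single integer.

Answer: 145

Derivation:
Initial sum: 143
Change 1: A[0] 43 -> 22, delta = -21, sum = 122
Change 2: A[8] 4 -> 37, delta = 33, sum = 155
Change 3: A[3] 6 -> -4, delta = -10, sum = 145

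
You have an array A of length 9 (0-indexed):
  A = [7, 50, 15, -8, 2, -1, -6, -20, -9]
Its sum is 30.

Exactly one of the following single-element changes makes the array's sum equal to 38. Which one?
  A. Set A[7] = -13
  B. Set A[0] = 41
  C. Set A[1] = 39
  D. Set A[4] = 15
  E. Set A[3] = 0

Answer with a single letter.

Option A: A[7] -20->-13, delta=7, new_sum=30+(7)=37
Option B: A[0] 7->41, delta=34, new_sum=30+(34)=64
Option C: A[1] 50->39, delta=-11, new_sum=30+(-11)=19
Option D: A[4] 2->15, delta=13, new_sum=30+(13)=43
Option E: A[3] -8->0, delta=8, new_sum=30+(8)=38 <-- matches target

Answer: E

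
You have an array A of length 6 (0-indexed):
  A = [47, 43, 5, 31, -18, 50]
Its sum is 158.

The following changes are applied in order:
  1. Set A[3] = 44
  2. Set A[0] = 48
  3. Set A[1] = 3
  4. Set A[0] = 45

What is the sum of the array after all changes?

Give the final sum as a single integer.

Answer: 129

Derivation:
Initial sum: 158
Change 1: A[3] 31 -> 44, delta = 13, sum = 171
Change 2: A[0] 47 -> 48, delta = 1, sum = 172
Change 3: A[1] 43 -> 3, delta = -40, sum = 132
Change 4: A[0] 48 -> 45, delta = -3, sum = 129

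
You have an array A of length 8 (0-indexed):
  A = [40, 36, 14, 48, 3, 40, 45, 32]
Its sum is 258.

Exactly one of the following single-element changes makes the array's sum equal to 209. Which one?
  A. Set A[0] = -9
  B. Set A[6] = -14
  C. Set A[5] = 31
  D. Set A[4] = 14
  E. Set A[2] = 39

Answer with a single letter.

Answer: A

Derivation:
Option A: A[0] 40->-9, delta=-49, new_sum=258+(-49)=209 <-- matches target
Option B: A[6] 45->-14, delta=-59, new_sum=258+(-59)=199
Option C: A[5] 40->31, delta=-9, new_sum=258+(-9)=249
Option D: A[4] 3->14, delta=11, new_sum=258+(11)=269
Option E: A[2] 14->39, delta=25, new_sum=258+(25)=283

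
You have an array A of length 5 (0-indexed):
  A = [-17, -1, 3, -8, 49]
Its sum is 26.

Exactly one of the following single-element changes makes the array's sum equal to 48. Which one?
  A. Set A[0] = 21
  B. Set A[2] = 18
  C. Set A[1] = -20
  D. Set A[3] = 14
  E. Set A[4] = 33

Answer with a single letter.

Answer: D

Derivation:
Option A: A[0] -17->21, delta=38, new_sum=26+(38)=64
Option B: A[2] 3->18, delta=15, new_sum=26+(15)=41
Option C: A[1] -1->-20, delta=-19, new_sum=26+(-19)=7
Option D: A[3] -8->14, delta=22, new_sum=26+(22)=48 <-- matches target
Option E: A[4] 49->33, delta=-16, new_sum=26+(-16)=10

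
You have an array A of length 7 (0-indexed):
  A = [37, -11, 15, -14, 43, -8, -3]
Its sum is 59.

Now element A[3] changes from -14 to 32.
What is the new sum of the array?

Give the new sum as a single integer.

Answer: 105

Derivation:
Old value at index 3: -14
New value at index 3: 32
Delta = 32 - -14 = 46
New sum = old_sum + delta = 59 + (46) = 105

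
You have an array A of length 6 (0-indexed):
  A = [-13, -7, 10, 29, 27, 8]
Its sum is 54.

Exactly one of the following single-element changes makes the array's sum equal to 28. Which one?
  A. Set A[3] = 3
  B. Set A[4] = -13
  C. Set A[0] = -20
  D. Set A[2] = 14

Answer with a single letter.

Answer: A

Derivation:
Option A: A[3] 29->3, delta=-26, new_sum=54+(-26)=28 <-- matches target
Option B: A[4] 27->-13, delta=-40, new_sum=54+(-40)=14
Option C: A[0] -13->-20, delta=-7, new_sum=54+(-7)=47
Option D: A[2] 10->14, delta=4, new_sum=54+(4)=58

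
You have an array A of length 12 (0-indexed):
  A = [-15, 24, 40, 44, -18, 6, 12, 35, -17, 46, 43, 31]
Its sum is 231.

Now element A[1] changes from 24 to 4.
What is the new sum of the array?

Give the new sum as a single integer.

Old value at index 1: 24
New value at index 1: 4
Delta = 4 - 24 = -20
New sum = old_sum + delta = 231 + (-20) = 211

Answer: 211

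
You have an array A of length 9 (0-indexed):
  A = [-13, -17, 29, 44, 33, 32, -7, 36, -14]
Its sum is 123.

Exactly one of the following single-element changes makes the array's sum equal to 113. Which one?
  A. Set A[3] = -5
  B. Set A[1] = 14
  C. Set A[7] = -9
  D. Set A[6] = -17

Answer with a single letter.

Option A: A[3] 44->-5, delta=-49, new_sum=123+(-49)=74
Option B: A[1] -17->14, delta=31, new_sum=123+(31)=154
Option C: A[7] 36->-9, delta=-45, new_sum=123+(-45)=78
Option D: A[6] -7->-17, delta=-10, new_sum=123+(-10)=113 <-- matches target

Answer: D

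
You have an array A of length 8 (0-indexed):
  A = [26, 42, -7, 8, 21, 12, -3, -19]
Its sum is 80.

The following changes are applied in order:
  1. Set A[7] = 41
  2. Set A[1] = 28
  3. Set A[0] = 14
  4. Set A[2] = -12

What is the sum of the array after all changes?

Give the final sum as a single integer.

Answer: 109

Derivation:
Initial sum: 80
Change 1: A[7] -19 -> 41, delta = 60, sum = 140
Change 2: A[1] 42 -> 28, delta = -14, sum = 126
Change 3: A[0] 26 -> 14, delta = -12, sum = 114
Change 4: A[2] -7 -> -12, delta = -5, sum = 109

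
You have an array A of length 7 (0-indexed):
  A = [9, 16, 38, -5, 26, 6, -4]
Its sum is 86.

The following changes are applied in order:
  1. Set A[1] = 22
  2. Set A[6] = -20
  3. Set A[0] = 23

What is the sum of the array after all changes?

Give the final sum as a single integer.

Answer: 90

Derivation:
Initial sum: 86
Change 1: A[1] 16 -> 22, delta = 6, sum = 92
Change 2: A[6] -4 -> -20, delta = -16, sum = 76
Change 3: A[0] 9 -> 23, delta = 14, sum = 90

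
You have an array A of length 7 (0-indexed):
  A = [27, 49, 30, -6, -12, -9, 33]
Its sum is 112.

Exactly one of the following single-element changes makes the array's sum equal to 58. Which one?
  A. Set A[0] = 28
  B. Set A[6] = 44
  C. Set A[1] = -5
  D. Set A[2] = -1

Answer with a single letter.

Answer: C

Derivation:
Option A: A[0] 27->28, delta=1, new_sum=112+(1)=113
Option B: A[6] 33->44, delta=11, new_sum=112+(11)=123
Option C: A[1] 49->-5, delta=-54, new_sum=112+(-54)=58 <-- matches target
Option D: A[2] 30->-1, delta=-31, new_sum=112+(-31)=81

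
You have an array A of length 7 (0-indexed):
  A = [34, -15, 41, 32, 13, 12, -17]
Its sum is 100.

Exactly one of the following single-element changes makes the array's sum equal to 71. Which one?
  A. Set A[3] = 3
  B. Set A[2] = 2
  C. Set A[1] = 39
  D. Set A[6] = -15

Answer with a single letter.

Answer: A

Derivation:
Option A: A[3] 32->3, delta=-29, new_sum=100+(-29)=71 <-- matches target
Option B: A[2] 41->2, delta=-39, new_sum=100+(-39)=61
Option C: A[1] -15->39, delta=54, new_sum=100+(54)=154
Option D: A[6] -17->-15, delta=2, new_sum=100+(2)=102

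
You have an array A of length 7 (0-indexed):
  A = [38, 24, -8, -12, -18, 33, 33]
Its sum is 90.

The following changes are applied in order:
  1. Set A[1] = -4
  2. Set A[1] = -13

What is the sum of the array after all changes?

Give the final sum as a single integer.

Initial sum: 90
Change 1: A[1] 24 -> -4, delta = -28, sum = 62
Change 2: A[1] -4 -> -13, delta = -9, sum = 53

Answer: 53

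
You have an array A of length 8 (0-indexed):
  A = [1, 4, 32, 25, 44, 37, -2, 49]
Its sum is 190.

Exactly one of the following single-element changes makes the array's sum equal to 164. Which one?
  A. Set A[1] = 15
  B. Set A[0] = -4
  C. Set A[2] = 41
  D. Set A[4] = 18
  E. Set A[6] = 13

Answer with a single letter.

Answer: D

Derivation:
Option A: A[1] 4->15, delta=11, new_sum=190+(11)=201
Option B: A[0] 1->-4, delta=-5, new_sum=190+(-5)=185
Option C: A[2] 32->41, delta=9, new_sum=190+(9)=199
Option D: A[4] 44->18, delta=-26, new_sum=190+(-26)=164 <-- matches target
Option E: A[6] -2->13, delta=15, new_sum=190+(15)=205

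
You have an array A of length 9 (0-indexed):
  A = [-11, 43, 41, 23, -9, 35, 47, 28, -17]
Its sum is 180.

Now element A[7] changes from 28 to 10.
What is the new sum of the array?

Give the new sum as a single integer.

Answer: 162

Derivation:
Old value at index 7: 28
New value at index 7: 10
Delta = 10 - 28 = -18
New sum = old_sum + delta = 180 + (-18) = 162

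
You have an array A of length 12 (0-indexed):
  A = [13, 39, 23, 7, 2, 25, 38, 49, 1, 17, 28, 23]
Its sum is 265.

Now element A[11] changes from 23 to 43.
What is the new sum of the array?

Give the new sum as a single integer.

Old value at index 11: 23
New value at index 11: 43
Delta = 43 - 23 = 20
New sum = old_sum + delta = 265 + (20) = 285

Answer: 285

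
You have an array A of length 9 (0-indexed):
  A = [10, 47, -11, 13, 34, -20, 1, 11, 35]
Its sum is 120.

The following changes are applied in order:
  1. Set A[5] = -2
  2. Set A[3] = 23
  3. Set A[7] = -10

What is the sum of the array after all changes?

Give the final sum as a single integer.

Initial sum: 120
Change 1: A[5] -20 -> -2, delta = 18, sum = 138
Change 2: A[3] 13 -> 23, delta = 10, sum = 148
Change 3: A[7] 11 -> -10, delta = -21, sum = 127

Answer: 127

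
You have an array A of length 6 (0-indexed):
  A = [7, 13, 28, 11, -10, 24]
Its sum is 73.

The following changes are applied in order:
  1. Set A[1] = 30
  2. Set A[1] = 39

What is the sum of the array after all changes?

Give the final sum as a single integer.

Initial sum: 73
Change 1: A[1] 13 -> 30, delta = 17, sum = 90
Change 2: A[1] 30 -> 39, delta = 9, sum = 99

Answer: 99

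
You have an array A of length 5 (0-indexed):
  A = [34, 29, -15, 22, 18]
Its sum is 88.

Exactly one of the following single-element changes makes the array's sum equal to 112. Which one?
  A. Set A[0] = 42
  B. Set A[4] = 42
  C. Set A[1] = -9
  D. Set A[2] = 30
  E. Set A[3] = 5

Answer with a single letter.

Option A: A[0] 34->42, delta=8, new_sum=88+(8)=96
Option B: A[4] 18->42, delta=24, new_sum=88+(24)=112 <-- matches target
Option C: A[1] 29->-9, delta=-38, new_sum=88+(-38)=50
Option D: A[2] -15->30, delta=45, new_sum=88+(45)=133
Option E: A[3] 22->5, delta=-17, new_sum=88+(-17)=71

Answer: B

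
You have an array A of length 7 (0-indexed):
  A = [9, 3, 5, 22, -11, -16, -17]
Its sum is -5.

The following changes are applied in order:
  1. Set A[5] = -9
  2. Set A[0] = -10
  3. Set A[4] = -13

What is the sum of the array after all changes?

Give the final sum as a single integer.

Answer: -19

Derivation:
Initial sum: -5
Change 1: A[5] -16 -> -9, delta = 7, sum = 2
Change 2: A[0] 9 -> -10, delta = -19, sum = -17
Change 3: A[4] -11 -> -13, delta = -2, sum = -19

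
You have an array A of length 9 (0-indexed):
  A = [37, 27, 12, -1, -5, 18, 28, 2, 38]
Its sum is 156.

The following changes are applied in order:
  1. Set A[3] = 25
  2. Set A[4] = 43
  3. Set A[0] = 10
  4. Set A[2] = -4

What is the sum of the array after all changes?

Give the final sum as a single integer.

Answer: 187

Derivation:
Initial sum: 156
Change 1: A[3] -1 -> 25, delta = 26, sum = 182
Change 2: A[4] -5 -> 43, delta = 48, sum = 230
Change 3: A[0] 37 -> 10, delta = -27, sum = 203
Change 4: A[2] 12 -> -4, delta = -16, sum = 187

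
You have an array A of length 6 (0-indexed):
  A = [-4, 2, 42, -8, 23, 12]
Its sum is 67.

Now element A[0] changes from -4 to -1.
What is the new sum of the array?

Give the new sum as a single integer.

Answer: 70

Derivation:
Old value at index 0: -4
New value at index 0: -1
Delta = -1 - -4 = 3
New sum = old_sum + delta = 67 + (3) = 70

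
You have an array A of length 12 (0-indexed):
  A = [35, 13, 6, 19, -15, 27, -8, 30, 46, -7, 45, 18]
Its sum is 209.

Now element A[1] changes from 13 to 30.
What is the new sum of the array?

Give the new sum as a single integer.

Old value at index 1: 13
New value at index 1: 30
Delta = 30 - 13 = 17
New sum = old_sum + delta = 209 + (17) = 226

Answer: 226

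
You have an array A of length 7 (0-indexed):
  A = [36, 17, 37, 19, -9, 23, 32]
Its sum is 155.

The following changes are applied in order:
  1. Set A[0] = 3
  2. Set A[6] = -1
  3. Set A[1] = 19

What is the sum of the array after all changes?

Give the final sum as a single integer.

Answer: 91

Derivation:
Initial sum: 155
Change 1: A[0] 36 -> 3, delta = -33, sum = 122
Change 2: A[6] 32 -> -1, delta = -33, sum = 89
Change 3: A[1] 17 -> 19, delta = 2, sum = 91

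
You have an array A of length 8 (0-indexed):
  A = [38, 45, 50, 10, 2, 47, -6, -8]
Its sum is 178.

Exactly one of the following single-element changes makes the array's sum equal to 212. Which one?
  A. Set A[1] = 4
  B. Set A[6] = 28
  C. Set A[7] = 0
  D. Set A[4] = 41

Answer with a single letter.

Option A: A[1] 45->4, delta=-41, new_sum=178+(-41)=137
Option B: A[6] -6->28, delta=34, new_sum=178+(34)=212 <-- matches target
Option C: A[7] -8->0, delta=8, new_sum=178+(8)=186
Option D: A[4] 2->41, delta=39, new_sum=178+(39)=217

Answer: B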